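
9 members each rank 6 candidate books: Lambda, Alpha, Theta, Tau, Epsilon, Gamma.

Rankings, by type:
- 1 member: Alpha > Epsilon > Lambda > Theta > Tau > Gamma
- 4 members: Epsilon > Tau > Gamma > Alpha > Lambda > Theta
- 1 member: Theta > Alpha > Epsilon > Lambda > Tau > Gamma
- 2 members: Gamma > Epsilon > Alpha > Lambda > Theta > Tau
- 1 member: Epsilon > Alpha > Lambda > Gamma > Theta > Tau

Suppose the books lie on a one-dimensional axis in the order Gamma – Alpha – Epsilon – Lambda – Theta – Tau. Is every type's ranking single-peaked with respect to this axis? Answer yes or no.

no

Axis positions: Gamma=1, Alpha=2, Epsilon=3, Lambda=4, Theta=5, Tau=6.
Type 1 (peak Alpha at position 2): ranking walks positions 2-3-4-5-6-1, expanding outward from the peak — single-peaked.
Type 2: ranking walks positions 3-6-1-2-4-5; Tau is ranked above Lambda even though Lambda lies between Tau and the peak Epsilon on the axis — preferences dip and rise again. Not single-peaked.
Type 3: ranking walks positions 5-2-3-4-6-1; Alpha is ranked above Lambda even though Lambda lies between Alpha and the peak Theta on the axis — preferences dip and rise again. Not single-peaked.
Type 4: ranking walks positions 1-3-2-4-5-6; Epsilon is ranked above Alpha even though Alpha lies between Epsilon and the peak Gamma on the axis — preferences dip and rise again. Not single-peaked.
Type 5 (peak Epsilon at position 3): ranking walks positions 3-2-4-1-5-6, expanding outward from the peak — single-peaked.
Type 2 violates single-peakedness, so the profile is not single-peaked on this axis.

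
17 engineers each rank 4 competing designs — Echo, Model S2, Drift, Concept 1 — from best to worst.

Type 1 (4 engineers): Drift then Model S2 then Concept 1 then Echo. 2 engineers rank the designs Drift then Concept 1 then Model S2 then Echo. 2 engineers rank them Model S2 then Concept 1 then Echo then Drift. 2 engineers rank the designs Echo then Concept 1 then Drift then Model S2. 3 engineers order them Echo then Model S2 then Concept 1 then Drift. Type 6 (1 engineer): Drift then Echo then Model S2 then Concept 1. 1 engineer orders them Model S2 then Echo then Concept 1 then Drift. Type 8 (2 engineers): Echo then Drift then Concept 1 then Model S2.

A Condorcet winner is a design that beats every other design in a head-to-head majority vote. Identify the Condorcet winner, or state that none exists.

Check each pair by majority over 17 ballots:
Echo–Model S2: Model S2 9–8.
Echo vs Drift: Echo wins 10–7.
Echo vs Concept 1: Echo wins 9–8.
Model S2 vs Drift: Drift wins 11–6.
Model S2 vs Concept 1: Model S2, 11–6.
Drift–Concept 1: Drift 9–8.
Each design drops at least one matchup (Echo loses to Model S2; Model S2 loses to Drift; Drift loses to Echo; Concept 1 loses to Echo); the cycle Echo beats Drift beats Model S2 beats Echo rules out a Condorcet winner.

none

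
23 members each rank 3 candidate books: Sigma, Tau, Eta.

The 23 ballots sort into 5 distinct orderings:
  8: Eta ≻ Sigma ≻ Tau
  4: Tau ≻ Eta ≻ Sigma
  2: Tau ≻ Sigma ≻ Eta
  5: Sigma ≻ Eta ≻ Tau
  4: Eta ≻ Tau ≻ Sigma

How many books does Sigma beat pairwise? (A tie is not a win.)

Sigma against each rival (23 members):
Sigma vs Tau: Sigma wins 13–10.
Sigma vs Eta: Sigma preferred on 2+5 = 7 ballots; Eta wins 16–7.
Sigma beats Tau; loses to Eta — 1 pairwise win.

1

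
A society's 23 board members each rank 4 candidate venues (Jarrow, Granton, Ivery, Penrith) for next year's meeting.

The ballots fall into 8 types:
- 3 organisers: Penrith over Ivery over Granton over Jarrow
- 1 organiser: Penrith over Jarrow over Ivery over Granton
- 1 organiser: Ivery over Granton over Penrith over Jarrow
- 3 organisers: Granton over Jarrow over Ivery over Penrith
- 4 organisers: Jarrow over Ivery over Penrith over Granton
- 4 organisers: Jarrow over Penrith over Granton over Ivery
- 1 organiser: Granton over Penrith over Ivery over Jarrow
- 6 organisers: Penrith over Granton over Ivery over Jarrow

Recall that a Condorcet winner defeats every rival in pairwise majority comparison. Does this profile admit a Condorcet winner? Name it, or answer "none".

Head-to-head results (23 organisers):
Jarrow vs Granton: 9 to 14, Granton.
Jarrow vs Ivery: Jarrow, 12–11.
Jarrow–Penrith: Penrith 12–11.
Granton vs Ivery: Granton, 14–9.
Granton vs Penrith: Granton is ranked higher on 1+3+1 = 5 ballots, Penrith on 18. Penrith wins 18–5.
Ivery vs Penrith: Penrith, 15–8.
Only Penrith has no losses; Penrith is the Condorcet winner.

Penrith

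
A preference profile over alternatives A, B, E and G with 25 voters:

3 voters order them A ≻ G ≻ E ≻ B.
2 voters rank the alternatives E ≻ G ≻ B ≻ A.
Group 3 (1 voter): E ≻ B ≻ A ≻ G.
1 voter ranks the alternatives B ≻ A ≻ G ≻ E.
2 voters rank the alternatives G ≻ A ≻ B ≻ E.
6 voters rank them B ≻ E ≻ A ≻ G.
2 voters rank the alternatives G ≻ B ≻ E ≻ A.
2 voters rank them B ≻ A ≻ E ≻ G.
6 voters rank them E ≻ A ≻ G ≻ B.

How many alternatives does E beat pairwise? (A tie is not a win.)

2

E against each rival (25 voters):
E vs A: 2+1+6+2+6 = 17 for E, 8 for A — E by 17–8.
E vs B: E is ranked higher on 3+2+1+6 = 12 ballots, B on 13. B wins 13–12.
E vs G: 17 to 8, E.
E beats A, G; loses to B — 2 pairwise wins.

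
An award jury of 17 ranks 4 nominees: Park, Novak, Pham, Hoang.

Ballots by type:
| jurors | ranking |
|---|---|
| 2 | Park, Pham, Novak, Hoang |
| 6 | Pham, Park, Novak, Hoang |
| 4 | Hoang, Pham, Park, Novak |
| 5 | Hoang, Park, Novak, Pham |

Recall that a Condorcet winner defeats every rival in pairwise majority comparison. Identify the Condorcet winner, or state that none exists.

Hoang

Head-to-head results (17 jurors):
Park vs Novak: 2+6+4+5 = 17 for Park, 0 for Novak — Park by 17–0.
Park vs Pham: 7 to 10, Pham.
Park vs Hoang: 8 to 9, Hoang.
Novak vs Pham: Novak preferred on 5 ballots; Pham wins 12–5.
Novak vs Hoang: 2+6 = 8 for Novak, 9 for Hoang — Hoang by 9–8.
Pham vs Hoang: 8 to 9, Hoang.
Only Hoang has no losses; Hoang is the Condorcet winner.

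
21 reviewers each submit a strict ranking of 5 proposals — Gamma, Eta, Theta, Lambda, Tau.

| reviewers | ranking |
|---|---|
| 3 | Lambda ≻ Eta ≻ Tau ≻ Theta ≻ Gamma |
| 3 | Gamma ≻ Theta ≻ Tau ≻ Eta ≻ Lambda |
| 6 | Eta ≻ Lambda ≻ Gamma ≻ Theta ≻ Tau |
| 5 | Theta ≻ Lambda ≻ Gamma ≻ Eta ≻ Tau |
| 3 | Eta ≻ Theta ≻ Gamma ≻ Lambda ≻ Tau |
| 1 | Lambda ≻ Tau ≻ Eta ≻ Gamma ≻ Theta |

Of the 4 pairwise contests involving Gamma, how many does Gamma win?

Gamma against each rival (21 reviewers):
Gamma vs Eta: Eta, 13–8.
Gamma vs Theta: Gamma is ranked higher on 3+6+1 = 10 ballots, Theta on 11. Theta wins 11–10.
Gamma vs Lambda: 6 to 15, Lambda.
Gamma–Tau: Gamma 17–4.
Gamma beats Tau; loses to Eta, Theta, Lambda — 1 pairwise win.

1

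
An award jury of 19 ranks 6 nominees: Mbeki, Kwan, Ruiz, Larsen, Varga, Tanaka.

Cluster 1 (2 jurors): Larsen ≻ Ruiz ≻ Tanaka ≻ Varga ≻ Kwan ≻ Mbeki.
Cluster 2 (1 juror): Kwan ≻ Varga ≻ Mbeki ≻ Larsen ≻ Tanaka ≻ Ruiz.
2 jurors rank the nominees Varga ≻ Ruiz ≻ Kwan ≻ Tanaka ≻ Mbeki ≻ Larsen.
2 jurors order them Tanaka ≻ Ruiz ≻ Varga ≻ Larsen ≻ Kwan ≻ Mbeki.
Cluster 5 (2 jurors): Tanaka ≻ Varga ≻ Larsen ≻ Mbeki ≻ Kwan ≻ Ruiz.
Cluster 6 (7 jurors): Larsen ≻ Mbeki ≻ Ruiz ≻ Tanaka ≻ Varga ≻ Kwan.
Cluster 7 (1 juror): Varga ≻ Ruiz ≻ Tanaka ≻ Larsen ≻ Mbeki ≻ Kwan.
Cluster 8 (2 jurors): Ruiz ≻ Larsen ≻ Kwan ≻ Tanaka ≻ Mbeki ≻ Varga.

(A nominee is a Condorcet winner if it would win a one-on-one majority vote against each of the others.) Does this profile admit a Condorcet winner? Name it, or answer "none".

Larsen

Head-to-head results (19 jurors):
Mbeki vs Kwan: Mbeki preferred on 2+7+1 = 10 ballots; Mbeki wins 10–9.
Mbeki vs Ruiz: 1+2+7 = 10 for Mbeki, 9 for Ruiz — Mbeki by 10–9.
Mbeki vs Larsen: Mbeki is ranked higher on 1+2 = 3 ballots, Larsen on 16. Larsen wins 16–3.
Mbeki vs Varga: Mbeki is ranked higher on 7+2 = 9 ballots, Varga on 10. Varga wins 10–9.
Mbeki vs Tanaka: Mbeki is ranked higher on 1+7 = 8 ballots, Tanaka on 11. Tanaka wins 11–8.
Kwan vs Ruiz: Kwan preferred on 1+2 = 3 ballots; Ruiz wins 16–3.
Kwan vs Larsen: 3 to 16, Larsen.
Kwan vs Varga: Kwan preferred on 1+2 = 3 ballots; Varga wins 16–3.
Kwan vs Tanaka: 1+2+2 = 5 for Kwan, 14 for Tanaka — Tanaka by 14–5.
Ruiz vs Larsen: Ruiz preferred on 2+2+1+2 = 7 ballots; Larsen wins 12–7.
Ruiz vs Varga: Ruiz is ranked higher on 2+2+7+2 = 13 ballots, Varga on 6. Ruiz wins 13–6.
Ruiz vs Tanaka: 2+2+7+1+2 = 14 for Ruiz, 5 for Tanaka — Ruiz by 14–5.
Larsen vs Varga: 2+7+2 = 11 for Larsen, 8 for Varga — Larsen by 11–8.
Larsen vs Tanaka: Larsen is ranked higher on 2+1+7+2 = 12 ballots, Tanaka on 7. Larsen wins 12–7.
Varga vs Tanaka: Varga is ranked higher on 1+2+1 = 4 ballots, Tanaka on 15. Tanaka wins 15–4.
Larsen wins every pairwise contest, so Larsen is the Condorcet winner.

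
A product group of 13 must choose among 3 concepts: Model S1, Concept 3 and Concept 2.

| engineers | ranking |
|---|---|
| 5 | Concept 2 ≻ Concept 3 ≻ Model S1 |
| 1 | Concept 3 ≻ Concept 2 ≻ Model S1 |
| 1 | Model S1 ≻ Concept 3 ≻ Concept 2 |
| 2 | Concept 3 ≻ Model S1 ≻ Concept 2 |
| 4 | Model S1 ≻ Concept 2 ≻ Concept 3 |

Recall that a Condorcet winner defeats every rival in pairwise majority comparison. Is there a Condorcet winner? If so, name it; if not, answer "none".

none

Pairwise majorities:
Model S1 vs Concept 3: Concept 3 wins 8–5.
Model S1 vs Concept 2: Model S1 wins 7–6.
Concept 3 vs Concept 2: Concept 2 wins 9–4.
Each design drops at least one matchup (Model S1 loses to Concept 3; Concept 3 loses to Concept 2; Concept 2 loses to Model S1); the cycle Model S1 > Concept 2 > Concept 3 > Model S1 rules out a Condorcet winner.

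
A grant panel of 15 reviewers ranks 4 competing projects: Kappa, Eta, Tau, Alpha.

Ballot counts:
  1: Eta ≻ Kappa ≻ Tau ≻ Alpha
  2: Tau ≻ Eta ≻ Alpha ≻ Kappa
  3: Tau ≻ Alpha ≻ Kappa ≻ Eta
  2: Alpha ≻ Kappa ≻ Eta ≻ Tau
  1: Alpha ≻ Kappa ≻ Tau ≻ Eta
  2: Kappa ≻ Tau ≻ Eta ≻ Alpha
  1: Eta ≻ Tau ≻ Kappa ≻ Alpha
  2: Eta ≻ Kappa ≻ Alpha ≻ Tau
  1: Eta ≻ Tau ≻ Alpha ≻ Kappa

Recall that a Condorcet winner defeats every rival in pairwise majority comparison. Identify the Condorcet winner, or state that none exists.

Head-to-head results (15 reviewers):
Kappa vs Eta: 8 to 7, Kappa.
Kappa vs Tau: 8 to 7, Kappa.
Kappa vs Alpha: 6 to 9, Alpha.
Eta vs Tau: 7 to 8, Tau.
Eta vs Alpha: 1+2+2+1+2+1 = 9 for Eta, 6 for Alpha — Eta by 9–6.
Tau vs Alpha: Tau is ranked higher on 1+2+3+2+1+1 = 10 ballots, Alpha on 5. Tau wins 10–5.
Every project loses at least once (Kappa loses to Alpha; Eta loses to Kappa; Tau loses to Kappa; Alpha loses to Eta). The majority relation contains the cycle Kappa > Eta > Alpha > Kappa, so there is no Condorcet winner.

none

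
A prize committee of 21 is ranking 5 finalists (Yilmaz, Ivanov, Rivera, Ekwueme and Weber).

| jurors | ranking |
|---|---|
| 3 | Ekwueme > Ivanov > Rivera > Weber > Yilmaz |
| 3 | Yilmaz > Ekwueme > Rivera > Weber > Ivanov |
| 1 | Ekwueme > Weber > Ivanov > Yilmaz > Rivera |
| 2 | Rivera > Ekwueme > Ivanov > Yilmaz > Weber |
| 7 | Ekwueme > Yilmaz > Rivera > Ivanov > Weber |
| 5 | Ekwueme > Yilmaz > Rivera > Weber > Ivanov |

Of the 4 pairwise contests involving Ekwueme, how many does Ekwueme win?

4

Ekwueme against each rival (21 jurors):
Ekwueme vs Yilmaz: Ekwueme preferred on 3+1+2+7+5 = 18 ballots; Ekwueme wins 18–3.
Ekwueme–Ivanov: Ekwueme 21–0.
Ekwueme vs Rivera: Ekwueme, 19–2.
Ekwueme vs Weber: 3+3+1+2+7+5 = 21 for Ekwueme, 0 for Weber — Ekwueme by 21–0.
Ekwueme beats Yilmaz, Ivanov, Rivera, Weber — 4 pairwise wins.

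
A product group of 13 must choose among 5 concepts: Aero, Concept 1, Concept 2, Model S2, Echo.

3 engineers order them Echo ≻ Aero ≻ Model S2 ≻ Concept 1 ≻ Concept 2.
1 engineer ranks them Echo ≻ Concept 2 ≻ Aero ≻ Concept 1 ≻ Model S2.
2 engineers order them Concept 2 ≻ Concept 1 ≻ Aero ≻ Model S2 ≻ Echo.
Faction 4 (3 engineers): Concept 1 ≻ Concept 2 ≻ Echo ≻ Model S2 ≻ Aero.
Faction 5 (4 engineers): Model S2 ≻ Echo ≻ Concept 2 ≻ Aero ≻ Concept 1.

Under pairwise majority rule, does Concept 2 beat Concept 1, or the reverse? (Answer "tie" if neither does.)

Concept 2

Ballots ranking Concept 2 above Concept 1: 1 + 2 + 4 = 7.
Ballots ranking Concept 1 above Concept 2: 13 − 7 = 6.
Concept 2 wins the head-to-head 7–6.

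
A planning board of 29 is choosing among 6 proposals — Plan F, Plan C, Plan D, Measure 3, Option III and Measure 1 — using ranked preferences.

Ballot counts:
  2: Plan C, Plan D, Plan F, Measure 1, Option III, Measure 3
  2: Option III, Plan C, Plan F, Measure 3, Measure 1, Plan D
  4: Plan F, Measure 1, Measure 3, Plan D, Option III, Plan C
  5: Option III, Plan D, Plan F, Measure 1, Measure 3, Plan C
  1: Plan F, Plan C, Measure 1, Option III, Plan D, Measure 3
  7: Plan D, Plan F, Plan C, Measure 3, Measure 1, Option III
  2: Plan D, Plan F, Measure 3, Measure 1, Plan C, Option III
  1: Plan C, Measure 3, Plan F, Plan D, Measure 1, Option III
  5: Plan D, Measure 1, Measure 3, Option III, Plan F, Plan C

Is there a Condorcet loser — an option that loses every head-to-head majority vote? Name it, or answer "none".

Plan C

Head-to-head results (29 council members):
Plan F vs Plan C: 24 to 5, Plan F.
Plan F vs Plan D: Plan D wins 21–8.
Plan F vs Measure 3: Plan F wins 23–6.
Plan F vs Option III: 17 to 12, Plan F.
Plan F vs Measure 1: Plan F, 24–5.
Plan C–Plan D: Plan D 23–6.
Plan C vs Measure 3: Measure 3 wins 16–13.
Plan C vs Option III: Plan C is ranked higher on 2+1+7+2+1 = 13 ballots, Option III on 16. Option III wins 16–13.
Plan C vs Measure 1: Plan C is ranked higher on 2+2+1+7+1 = 13 ballots, Measure 1 on 16. Measure 1 wins 16–13.
Plan D vs Measure 3: Plan D wins 22–7.
Plan D vs Option III: Plan D is ranked higher on 2+4+7+2+1+5 = 21 ballots, Option III on 8. Plan D wins 21–8.
Plan D vs Measure 1: Plan D, 22–7.
Measure 3–Option III: Measure 3 19–10.
Measure 3 vs Measure 1: Measure 1 wins 17–12.
Option III–Measure 1: Measure 1 22–7.
Only Plan C has no wins; Plan C is the Condorcet loser.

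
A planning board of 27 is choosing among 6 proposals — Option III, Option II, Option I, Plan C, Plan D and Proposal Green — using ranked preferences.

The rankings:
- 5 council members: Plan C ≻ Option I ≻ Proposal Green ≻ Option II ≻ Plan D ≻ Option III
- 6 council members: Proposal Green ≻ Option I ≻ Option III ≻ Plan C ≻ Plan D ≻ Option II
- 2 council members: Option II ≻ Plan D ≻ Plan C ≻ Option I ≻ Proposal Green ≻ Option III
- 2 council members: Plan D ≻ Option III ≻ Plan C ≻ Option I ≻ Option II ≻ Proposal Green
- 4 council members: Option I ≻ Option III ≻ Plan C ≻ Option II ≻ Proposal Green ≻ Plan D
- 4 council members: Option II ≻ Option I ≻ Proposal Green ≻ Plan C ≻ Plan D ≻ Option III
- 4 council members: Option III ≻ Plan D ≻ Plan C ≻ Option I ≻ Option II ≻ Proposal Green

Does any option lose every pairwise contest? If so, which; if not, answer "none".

Pairwise majorities:
Option III vs Option II: Option III, 16–11.
Option III vs Option I: Option I wins 21–6.
Option III vs Plan C: 16 to 11, Option III.
Option III vs Plan D: Option III wins 14–13.
Option III vs Proposal Green: 10 to 17, Proposal Green.
Option II–Option I: Option I 21–6.
Option II vs Plan C: Option II preferred on 2+4 = 6 ballots; Plan C wins 21–6.
Option II vs Plan D: Option II wins 15–12.
Option II vs Proposal Green: 2+2+4+4+4 = 16 for Option II, 11 for Proposal Green — Option II by 16–11.
Option I vs Plan C: Option I wins 14–13.
Option I vs Plan D: 19 to 8, Option I.
Option I vs Proposal Green: Option I wins 21–6.
Plan C vs Plan D: 19 to 8, Plan C.
Plan C vs Proposal Green: 5+2+2+4+4 = 17 for Plan C, 10 for Proposal Green — Plan C by 17–10.
Plan D vs Proposal Green: 2+2+4 = 8 for Plan D, 19 for Proposal Green — Proposal Green by 19–8.
Only Plan D has no wins; Plan D is the Condorcet loser.

Plan D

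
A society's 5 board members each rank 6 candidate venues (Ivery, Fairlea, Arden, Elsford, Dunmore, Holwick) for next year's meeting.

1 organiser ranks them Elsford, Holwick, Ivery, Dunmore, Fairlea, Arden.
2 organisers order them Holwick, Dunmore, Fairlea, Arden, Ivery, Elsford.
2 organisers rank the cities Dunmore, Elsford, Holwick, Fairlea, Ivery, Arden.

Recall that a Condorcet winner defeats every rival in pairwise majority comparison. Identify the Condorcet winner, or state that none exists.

none

Pairwise majorities:
Ivery vs Fairlea: 1 to 4, Fairlea.
Ivery vs Arden: 1+2 = 3 for Ivery, 2 for Arden — Ivery by 3–2.
Ivery vs Elsford: Ivery is ranked higher on 2 ballots, Elsford on 3. Elsford wins 3–2.
Ivery vs Dunmore: Ivery is ranked higher on 1 ballot, Dunmore on 4. Dunmore wins 4–1.
Ivery vs Holwick: 0 to 5, Holwick.
Fairlea vs Arden: Fairlea preferred on 1+2+2 = 5 ballots; Fairlea wins 5–0.
Fairlea vs Elsford: 2 to 3, Elsford.
Fairlea vs Dunmore: Fairlea preferred on 0 ballots; Dunmore wins 5–0.
Fairlea vs Holwick: 0 for Fairlea, 5 for Holwick — Holwick by 5–0.
Arden vs Elsford: 2 to 3, Elsford.
Arden vs Dunmore: 0 for Arden, 5 for Dunmore — Dunmore by 5–0.
Arden vs Holwick: Arden preferred on 0 ballots; Holwick wins 5–0.
Elsford vs Dunmore: Elsford preferred on 1 ballot; Dunmore wins 4–1.
Elsford vs Holwick: 3 to 2, Elsford.
Dunmore vs Holwick: Dunmore is ranked higher on 2 ballots, Holwick on 3. Holwick wins 3–2.
No city is unbeaten: Ivery loses to Fairlea; Fairlea loses to Elsford; Arden loses to Ivery; Elsford loses to Dunmore; Dunmore loses to Holwick; Holwick loses to Elsford. In particular Elsford → Holwick → Dunmore → Elsford is a majority cycle — no Condorcet winner exists.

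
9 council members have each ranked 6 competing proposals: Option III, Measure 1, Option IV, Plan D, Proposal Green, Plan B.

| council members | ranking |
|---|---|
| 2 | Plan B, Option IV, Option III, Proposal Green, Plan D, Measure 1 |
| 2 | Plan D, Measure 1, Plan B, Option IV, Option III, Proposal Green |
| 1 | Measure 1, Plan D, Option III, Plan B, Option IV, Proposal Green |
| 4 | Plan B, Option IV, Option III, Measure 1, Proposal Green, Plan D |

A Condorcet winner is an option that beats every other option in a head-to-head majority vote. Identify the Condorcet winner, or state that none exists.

Plan B

Pairwise majorities:
Option III vs Measure 1: 6 to 3, Option III.
Option III vs Option IV: Option III is ranked higher on 1 ballot, Option IV on 8. Option IV wins 8–1.
Option III vs Plan D: Option III is ranked higher on 2+4 = 6 ballots, Plan D on 3. Option III wins 6–3.
Option III vs Proposal Green: Option III preferred on 2+2+1+4 = 9 ballots; Option III wins 9–0.
Option III vs Plan B: Option III preferred on 1 ballot; Plan B wins 8–1.
Measure 1 vs Option IV: 3 to 6, Option IV.
Measure 1 vs Plan D: Measure 1 is ranked higher on 1+4 = 5 ballots, Plan D on 4. Measure 1 wins 5–4.
Measure 1 vs Proposal Green: Measure 1 preferred on 2+1+4 = 7 ballots; Measure 1 wins 7–2.
Measure 1 vs Plan B: Measure 1 is ranked higher on 2+1 = 3 ballots, Plan B on 6. Plan B wins 6–3.
Option IV vs Plan D: Option IV preferred on 2+4 = 6 ballots; Option IV wins 6–3.
Option IV vs Proposal Green: Option IV is ranked higher on 2+2+1+4 = 9 ballots, Proposal Green on 0. Option IV wins 9–0.
Option IV vs Plan B: 0 to 9, Plan B.
Plan D vs Proposal Green: 3 to 6, Proposal Green.
Plan D vs Plan B: Plan D is ranked higher on 2+1 = 3 ballots, Plan B on 6. Plan B wins 6–3.
Proposal Green vs Plan B: Proposal Green preferred on 0 ballots; Plan B wins 9–0.
Plan B defeats every rival head-to-head and is the Condorcet winner.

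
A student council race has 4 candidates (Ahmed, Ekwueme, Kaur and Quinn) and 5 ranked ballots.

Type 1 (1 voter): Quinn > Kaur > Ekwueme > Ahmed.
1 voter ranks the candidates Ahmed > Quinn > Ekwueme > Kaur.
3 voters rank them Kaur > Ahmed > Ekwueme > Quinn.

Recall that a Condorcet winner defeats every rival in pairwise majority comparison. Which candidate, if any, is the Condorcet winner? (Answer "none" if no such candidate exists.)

Pairwise majorities:
Ahmed vs Ekwueme: Ahmed preferred on 1+3 = 4 ballots; Ahmed wins 4–1.
Ahmed vs Kaur: Ahmed is ranked higher on 1 ballot, Kaur on 4. Kaur wins 4–1.
Ahmed vs Quinn: 4 to 1, Ahmed.
Ekwueme vs Kaur: 1 to 4, Kaur.
Ekwueme vs Quinn: 3 for Ekwueme, 2 for Quinn — Ekwueme by 3–2.
Kaur vs Quinn: 3 for Kaur, 2 for Quinn — Kaur by 3–2.
Kaur wins every pairwise contest, so Kaur is the Condorcet winner.

Kaur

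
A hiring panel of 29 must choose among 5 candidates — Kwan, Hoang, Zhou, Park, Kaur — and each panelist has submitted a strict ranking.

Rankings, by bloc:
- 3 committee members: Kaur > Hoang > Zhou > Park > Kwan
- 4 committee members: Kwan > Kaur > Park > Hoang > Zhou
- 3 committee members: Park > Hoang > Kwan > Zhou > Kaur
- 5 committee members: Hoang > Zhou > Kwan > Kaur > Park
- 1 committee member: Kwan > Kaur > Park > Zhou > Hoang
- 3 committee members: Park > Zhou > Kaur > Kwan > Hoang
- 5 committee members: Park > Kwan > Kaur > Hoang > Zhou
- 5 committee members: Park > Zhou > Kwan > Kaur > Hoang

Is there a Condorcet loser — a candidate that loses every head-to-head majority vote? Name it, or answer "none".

none

Pairwise majorities:
Kwan–Hoang: Kwan 18–11.
Kwan–Zhou: Zhou 16–13.
Kwan vs Park: Park, 19–10.
Kwan vs Kaur: Kwan preferred on 4+3+5+1+5+5 = 23 ballots; Kwan wins 23–6.
Hoang vs Zhou: 3+4+3+5+5 = 20 for Hoang, 9 for Zhou — Hoang by 20–9.
Hoang vs Park: Park, 21–8.
Hoang vs Kaur: Hoang preferred on 3+5 = 8 ballots; Kaur wins 21–8.
Zhou–Park: Park 21–8.
Zhou vs Kaur: Zhou preferred on 3+5+3+5 = 16 ballots; Zhou wins 16–13.
Park vs Kaur: Park preferred on 3+3+5+5 = 16 ballots; Park wins 16–13.
Every candidate wins at least one matchup (Kwan beats Hoang; Hoang beats Zhou; Zhou beats Kwan; Park beats Kwan; Kaur beats Hoang), so there is no Condorcet loser.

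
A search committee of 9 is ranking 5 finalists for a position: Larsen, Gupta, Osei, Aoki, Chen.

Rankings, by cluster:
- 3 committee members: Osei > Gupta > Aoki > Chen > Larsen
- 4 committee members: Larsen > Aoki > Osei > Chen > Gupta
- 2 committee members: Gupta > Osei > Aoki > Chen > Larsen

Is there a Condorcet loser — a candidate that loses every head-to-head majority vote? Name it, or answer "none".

Larsen

Pairwise majorities:
Larsen vs Gupta: 4 to 5, Gupta.
Larsen vs Osei: 4 to 5, Osei.
Larsen vs Aoki: Larsen preferred on 4 ballots; Aoki wins 5–4.
Larsen vs Chen: 4 to 5, Chen.
Gupta vs Osei: Osei wins 7–2.
Gupta vs Aoki: Gupta wins 5–4.
Gupta–Chen: Gupta 5–4.
Osei vs Aoki: Osei, 5–4.
Osei–Chen: Osei 9–0.
Aoki vs Chen: Aoki, 9–0.
Only Larsen has no wins; Larsen is the Condorcet loser.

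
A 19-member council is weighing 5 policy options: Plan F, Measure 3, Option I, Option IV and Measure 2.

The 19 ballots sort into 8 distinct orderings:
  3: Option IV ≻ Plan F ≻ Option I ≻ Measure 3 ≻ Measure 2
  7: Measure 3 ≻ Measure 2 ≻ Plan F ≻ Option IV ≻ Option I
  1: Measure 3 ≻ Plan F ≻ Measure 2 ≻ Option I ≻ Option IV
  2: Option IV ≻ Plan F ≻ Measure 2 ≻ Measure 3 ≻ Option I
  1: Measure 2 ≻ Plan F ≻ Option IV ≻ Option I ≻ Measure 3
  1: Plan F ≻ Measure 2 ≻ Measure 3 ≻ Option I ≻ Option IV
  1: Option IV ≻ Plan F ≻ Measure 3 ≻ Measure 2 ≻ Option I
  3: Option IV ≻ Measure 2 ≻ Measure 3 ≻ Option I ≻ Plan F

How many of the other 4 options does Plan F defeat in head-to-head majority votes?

2

Plan F against each rival (19 council members):
Plan F vs Measure 3: Plan F preferred on 3+2+1+1+1 = 8 ballots; Measure 3 wins 11–8.
Plan F vs Option I: 16 for Plan F, 3 for Option I — Plan F by 16–3.
Plan F–Option IV: Plan F 10–9.
Plan F vs Measure 2: Measure 2 wins 11–8.
Plan F beats Option I, Option IV; loses to Measure 3, Measure 2 — 2 pairwise wins.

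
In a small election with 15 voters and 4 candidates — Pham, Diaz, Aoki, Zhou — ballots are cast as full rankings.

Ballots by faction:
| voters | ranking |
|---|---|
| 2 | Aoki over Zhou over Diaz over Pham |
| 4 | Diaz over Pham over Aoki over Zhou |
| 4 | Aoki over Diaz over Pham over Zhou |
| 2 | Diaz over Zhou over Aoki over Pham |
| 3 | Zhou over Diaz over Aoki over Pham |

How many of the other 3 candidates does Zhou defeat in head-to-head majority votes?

0

Zhou against each rival (15 voters):
Zhou vs Pham: Pham, 8–7.
Zhou vs Diaz: Zhou preferred on 2+3 = 5 ballots; Diaz wins 10–5.
Zhou vs Aoki: Aoki, 10–5.
Zhou beats no one; loses to Pham, Diaz, Aoki — 0 pairwise wins.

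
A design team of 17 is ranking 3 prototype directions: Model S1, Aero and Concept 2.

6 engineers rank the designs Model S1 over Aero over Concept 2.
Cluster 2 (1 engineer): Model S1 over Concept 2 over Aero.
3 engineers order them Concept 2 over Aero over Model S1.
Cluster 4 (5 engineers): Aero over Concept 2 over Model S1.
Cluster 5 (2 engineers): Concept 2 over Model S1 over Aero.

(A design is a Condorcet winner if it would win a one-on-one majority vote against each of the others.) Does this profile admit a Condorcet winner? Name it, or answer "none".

Head-to-head results (17 engineers):
Model S1 vs Aero: Model S1 is ranked higher on 6+1+2 = 9 ballots, Aero on 8. Model S1 wins 9–8.
Model S1 vs Concept 2: Concept 2 wins 10–7.
Aero vs Concept 2: 6+5 = 11 for Aero, 6 for Concept 2 — Aero by 11–6.
No design is unbeaten: Model S1 loses to Concept 2; Aero loses to Model S1; Concept 2 loses to Aero. In particular Model S1 beats Aero beats Concept 2 beats Model S1 is a majority cycle — no Condorcet winner exists.

none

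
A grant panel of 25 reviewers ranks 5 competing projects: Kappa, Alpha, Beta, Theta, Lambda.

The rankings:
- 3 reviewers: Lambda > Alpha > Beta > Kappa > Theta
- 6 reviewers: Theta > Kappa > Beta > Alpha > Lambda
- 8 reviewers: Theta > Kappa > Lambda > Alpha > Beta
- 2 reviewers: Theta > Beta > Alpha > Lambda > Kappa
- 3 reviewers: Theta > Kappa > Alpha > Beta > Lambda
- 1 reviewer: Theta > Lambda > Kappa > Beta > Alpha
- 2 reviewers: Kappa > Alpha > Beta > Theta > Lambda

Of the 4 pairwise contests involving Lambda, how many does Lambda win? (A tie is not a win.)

0

Lambda against each rival (25 reviewers):
Lambda vs Kappa: Lambda preferred on 3+2+1 = 6 ballots; Kappa wins 19–6.
Lambda vs Alpha: Alpha wins 13–12.
Lambda vs Beta: Beta wins 13–12.
Lambda–Theta: Theta 22–3.
Lambda beats no one; loses to Kappa, Alpha, Beta, Theta — 0 pairwise wins.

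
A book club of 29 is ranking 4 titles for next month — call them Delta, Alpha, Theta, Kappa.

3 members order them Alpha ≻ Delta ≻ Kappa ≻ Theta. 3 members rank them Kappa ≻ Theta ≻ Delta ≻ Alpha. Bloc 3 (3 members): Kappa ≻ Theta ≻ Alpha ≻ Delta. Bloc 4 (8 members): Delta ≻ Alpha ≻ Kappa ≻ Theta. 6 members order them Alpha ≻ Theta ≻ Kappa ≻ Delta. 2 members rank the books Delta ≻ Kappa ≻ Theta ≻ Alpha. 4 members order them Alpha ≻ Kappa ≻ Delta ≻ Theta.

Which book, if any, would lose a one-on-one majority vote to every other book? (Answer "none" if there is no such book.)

Pairwise majorities:
Delta vs Alpha: Alpha wins 16–13.
Delta vs Theta: Delta is ranked higher on 3+8+2+4 = 17 ballots, Theta on 12. Delta wins 17–12.
Delta vs Kappa: Kappa wins 16–13.
Alpha vs Theta: Alpha, 21–8.
Alpha vs Kappa: 3+8+6+4 = 21 for Alpha, 8 for Kappa — Alpha by 21–8.
Theta vs Kappa: 6 for Theta, 23 for Kappa — Kappa by 23–6.
Only Theta has no wins; Theta is the Condorcet loser.

Theta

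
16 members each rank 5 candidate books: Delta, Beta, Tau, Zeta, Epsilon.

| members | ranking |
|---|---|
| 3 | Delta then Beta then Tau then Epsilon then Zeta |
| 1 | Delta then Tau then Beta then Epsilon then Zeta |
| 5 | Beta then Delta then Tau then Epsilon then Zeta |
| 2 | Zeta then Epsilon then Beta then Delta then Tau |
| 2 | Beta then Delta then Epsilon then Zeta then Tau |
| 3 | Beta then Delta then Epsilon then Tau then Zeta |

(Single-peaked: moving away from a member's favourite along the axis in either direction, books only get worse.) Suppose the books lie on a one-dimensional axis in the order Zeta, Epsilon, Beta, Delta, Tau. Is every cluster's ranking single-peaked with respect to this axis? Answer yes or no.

yes

Axis positions: Zeta=1, Epsilon=2, Beta=3, Delta=4, Tau=5.
Cluster 1 (peak Delta at position 4): ranking walks positions 4-3-5-2-1, expanding outward from the peak — single-peaked.
Cluster 2 (peak Delta at position 4): ranking walks positions 4-5-3-2-1, expanding outward from the peak — single-peaked.
Cluster 3 (peak Beta at position 3): ranking walks positions 3-4-5-2-1, expanding outward from the peak — single-peaked.
Cluster 4 (peak Zeta at position 1): ranking walks positions 1-2-3-4-5, expanding outward from the peak — single-peaked.
Cluster 5 (peak Beta at position 3): ranking walks positions 3-4-2-1-5, expanding outward from the peak — single-peaked.
Cluster 6 (peak Beta at position 3): ranking walks positions 3-4-2-5-1, expanding outward from the peak — single-peaked.
Every ranking is single-peaked on this axis.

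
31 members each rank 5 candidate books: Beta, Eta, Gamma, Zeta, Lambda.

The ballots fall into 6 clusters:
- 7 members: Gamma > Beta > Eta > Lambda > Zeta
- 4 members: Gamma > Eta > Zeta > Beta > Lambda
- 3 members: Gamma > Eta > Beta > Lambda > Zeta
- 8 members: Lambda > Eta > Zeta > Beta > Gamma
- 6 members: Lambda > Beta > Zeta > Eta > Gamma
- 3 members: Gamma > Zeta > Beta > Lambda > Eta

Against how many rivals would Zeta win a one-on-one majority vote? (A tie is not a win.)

0

Zeta against each rival (31 members):
Zeta–Beta: Beta 16–15.
Zeta vs Eta: Eta, 22–9.
Zeta vs Gamma: Gamma wins 17–14.
Zeta vs Lambda: 7 to 24, Lambda.
Zeta beats no one; loses to Beta, Eta, Gamma, Lambda — 0 pairwise wins.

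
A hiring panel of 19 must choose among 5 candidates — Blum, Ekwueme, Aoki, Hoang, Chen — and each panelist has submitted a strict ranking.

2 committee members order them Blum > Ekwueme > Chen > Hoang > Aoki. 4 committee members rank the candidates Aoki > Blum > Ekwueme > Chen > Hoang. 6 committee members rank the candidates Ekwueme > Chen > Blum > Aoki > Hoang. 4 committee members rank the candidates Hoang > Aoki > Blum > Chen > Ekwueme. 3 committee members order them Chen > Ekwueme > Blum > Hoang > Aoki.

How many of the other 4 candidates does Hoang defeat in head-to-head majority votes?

0

Hoang against each rival (19 committee members):
Hoang–Blum: Blum 15–4.
Hoang vs Ekwueme: 4 for Hoang, 15 for Ekwueme — Ekwueme by 15–4.
Hoang vs Aoki: 9 to 10, Aoki.
Hoang vs Chen: 4 to 15, Chen.
Hoang beats no one; loses to Blum, Ekwueme, Aoki, Chen — 0 pairwise wins.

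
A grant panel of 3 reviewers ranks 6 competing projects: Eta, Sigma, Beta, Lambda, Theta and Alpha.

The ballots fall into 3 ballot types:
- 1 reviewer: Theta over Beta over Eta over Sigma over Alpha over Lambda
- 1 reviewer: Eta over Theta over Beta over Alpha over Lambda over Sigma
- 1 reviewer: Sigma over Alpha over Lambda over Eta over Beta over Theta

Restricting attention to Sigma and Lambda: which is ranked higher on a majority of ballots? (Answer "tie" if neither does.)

Ballots ranking Sigma above Lambda: 1 + 1 = 2.
Ballots ranking Lambda above Sigma: 3 − 2 = 1.
Sigma wins the head-to-head 2–1.

Sigma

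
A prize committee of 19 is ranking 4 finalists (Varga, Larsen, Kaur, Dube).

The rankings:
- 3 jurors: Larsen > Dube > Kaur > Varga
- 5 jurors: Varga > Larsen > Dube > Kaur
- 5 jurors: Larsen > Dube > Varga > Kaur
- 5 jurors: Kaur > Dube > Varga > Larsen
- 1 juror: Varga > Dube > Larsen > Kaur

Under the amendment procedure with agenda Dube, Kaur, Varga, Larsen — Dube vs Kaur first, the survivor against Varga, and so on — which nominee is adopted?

Round 1: Dube vs Kaur — 14–5, Dube advances.
Round 2: Dube vs Varga — 13–6, Dube advances.
Round 3: Dube vs Larsen — 6–13, Larsen advances.
The agenda winner is Larsen.

Larsen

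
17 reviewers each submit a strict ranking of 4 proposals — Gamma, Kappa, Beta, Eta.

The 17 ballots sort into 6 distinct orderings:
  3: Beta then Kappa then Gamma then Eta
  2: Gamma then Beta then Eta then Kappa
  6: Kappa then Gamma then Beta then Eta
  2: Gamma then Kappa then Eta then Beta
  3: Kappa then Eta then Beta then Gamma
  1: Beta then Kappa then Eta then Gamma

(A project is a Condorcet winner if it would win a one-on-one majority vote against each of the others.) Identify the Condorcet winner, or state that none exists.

Head-to-head results (17 reviewers):
Gamma vs Kappa: 4 to 13, Kappa.
Gamma vs Beta: Gamma preferred on 2+6+2 = 10 ballots; Gamma wins 10–7.
Gamma vs Eta: 3+2+6+2 = 13 for Gamma, 4 for Eta — Gamma by 13–4.
Kappa vs Beta: 6+2+3 = 11 for Kappa, 6 for Beta — Kappa by 11–6.
Kappa vs Eta: 15 to 2, Kappa.
Beta vs Eta: Beta is ranked higher on 3+2+6+1 = 12 ballots, Eta on 5. Beta wins 12–5.
Kappa beats each of Gamma, Beta, Eta — Kappa is the Condorcet winner.

Kappa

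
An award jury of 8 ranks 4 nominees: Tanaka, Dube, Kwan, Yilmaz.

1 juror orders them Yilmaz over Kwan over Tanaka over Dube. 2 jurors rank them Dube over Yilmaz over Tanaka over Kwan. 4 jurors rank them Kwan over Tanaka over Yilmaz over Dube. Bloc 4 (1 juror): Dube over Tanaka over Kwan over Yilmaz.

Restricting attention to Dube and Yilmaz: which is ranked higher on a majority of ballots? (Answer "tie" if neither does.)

Yilmaz

Ballots ranking Dube above Yilmaz: 2 + 1 = 3.
Ballots ranking Yilmaz above Dube: 8 − 3 = 5.
Yilmaz wins the head-to-head 5–3.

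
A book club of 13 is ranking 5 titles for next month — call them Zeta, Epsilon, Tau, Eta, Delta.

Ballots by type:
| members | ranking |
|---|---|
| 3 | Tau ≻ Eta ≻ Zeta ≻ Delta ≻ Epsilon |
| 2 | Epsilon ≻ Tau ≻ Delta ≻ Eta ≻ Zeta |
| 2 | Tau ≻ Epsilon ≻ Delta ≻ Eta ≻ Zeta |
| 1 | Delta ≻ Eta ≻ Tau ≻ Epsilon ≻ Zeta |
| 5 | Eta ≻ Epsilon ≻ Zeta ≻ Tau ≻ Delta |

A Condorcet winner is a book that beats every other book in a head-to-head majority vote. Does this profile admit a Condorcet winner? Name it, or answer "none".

none

Check each pair by majority over 13 ballots:
Zeta vs Epsilon: Epsilon wins 10–3.
Zeta–Tau: Tau 8–5.
Zeta vs Eta: Eta wins 13–0.
Zeta–Delta: Zeta 8–5.
Epsilon vs Tau: Epsilon wins 7–6.
Epsilon vs Eta: Eta wins 9–4.
Epsilon vs Delta: Epsilon, 9–4.
Tau vs Eta: Tau, 7–6.
Tau vs Delta: Tau, 12–1.
Eta vs Delta: Eta wins 8–5.
Every book loses at least once (Zeta loses to Epsilon; Epsilon loses to Eta; Tau loses to Epsilon; Eta loses to Tau; Delta loses to Zeta). The majority relation contains the cycle Epsilon → Tau → Eta → Epsilon, so there is no Condorcet winner.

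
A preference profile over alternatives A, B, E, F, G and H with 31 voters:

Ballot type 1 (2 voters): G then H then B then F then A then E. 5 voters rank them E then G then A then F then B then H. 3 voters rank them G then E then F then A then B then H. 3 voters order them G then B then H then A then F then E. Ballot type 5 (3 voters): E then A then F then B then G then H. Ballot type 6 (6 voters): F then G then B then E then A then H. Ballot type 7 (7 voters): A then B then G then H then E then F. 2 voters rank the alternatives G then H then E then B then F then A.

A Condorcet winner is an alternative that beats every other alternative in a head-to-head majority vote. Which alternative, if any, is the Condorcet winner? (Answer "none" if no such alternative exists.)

G

Check each pair by majority over 31 ballots:
A vs B: 5+3+3+7 = 18 for A, 13 for B — A by 18–13.
A vs E: 2+3+7 = 12 for A, 19 for E — E by 19–12.
A vs F: 18 to 13, A.
A vs G: A is ranked higher on 3+7 = 10 ballots, G on 21. G wins 21–10.
A vs H: 5+3+3+6+7 = 24 for A, 7 for H — A by 24–7.
B vs E: 2+3+6+7 = 18 for B, 13 for E — B by 18–13.
B vs F: 14 to 17, F.
B vs G: 10 to 21, G.
B vs H: B is ranked higher on 5+3+3+3+6+7 = 27 ballots, H on 4. B wins 27–4.
E vs F: E is ranked higher on 5+3+3+7+2 = 20 ballots, F on 11. E wins 20–11.
E vs G: E is ranked higher on 5+3 = 8 ballots, G on 23. G wins 23–8.
E vs H: E is ranked higher on 5+3+3+6 = 17 ballots, H on 14. E wins 17–14.
F vs G: 9 to 22, G.
F vs H: F preferred on 5+3+3+6 = 17 ballots; F wins 17–14.
G vs H: 31 to 0, G.
G wins every pairwise contest, so G is the Condorcet winner.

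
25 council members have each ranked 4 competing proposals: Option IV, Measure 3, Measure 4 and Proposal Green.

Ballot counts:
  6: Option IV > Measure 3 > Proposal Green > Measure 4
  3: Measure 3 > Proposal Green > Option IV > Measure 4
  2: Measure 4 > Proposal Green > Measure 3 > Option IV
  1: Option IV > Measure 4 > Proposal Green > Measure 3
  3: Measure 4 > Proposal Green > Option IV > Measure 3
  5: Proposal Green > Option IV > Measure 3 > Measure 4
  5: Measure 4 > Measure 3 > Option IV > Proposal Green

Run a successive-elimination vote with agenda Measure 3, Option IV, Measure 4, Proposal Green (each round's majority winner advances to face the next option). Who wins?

Proposal Green

Round 1: Measure 3 vs Option IV — 10–15, Option IV advances.
Round 2: Option IV vs Measure 4 — 15–10, Option IV advances.
Round 3: Option IV vs Proposal Green — 12–13, Proposal Green advances.
The agenda winner is Proposal Green.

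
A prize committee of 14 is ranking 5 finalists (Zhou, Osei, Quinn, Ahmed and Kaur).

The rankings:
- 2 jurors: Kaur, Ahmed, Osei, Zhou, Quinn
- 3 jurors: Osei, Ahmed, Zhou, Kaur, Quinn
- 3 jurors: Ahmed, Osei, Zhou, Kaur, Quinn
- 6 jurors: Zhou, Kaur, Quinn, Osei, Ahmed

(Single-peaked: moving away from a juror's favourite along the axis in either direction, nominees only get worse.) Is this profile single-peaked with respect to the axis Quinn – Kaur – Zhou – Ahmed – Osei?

no

Axis positions: Quinn=1, Kaur=2, Zhou=3, Ahmed=4, Osei=5.
Faction 1: ranking walks positions 2-4-5-3-1; Ahmed is ranked above Zhou even though Zhou lies between Ahmed and the peak Kaur on the axis — preferences dip and rise again. Not single-peaked.
Faction 2 (peak Osei at position 5): ranking walks positions 5-4-3-2-1, expanding outward from the peak — single-peaked.
Faction 3 (peak Ahmed at position 4): ranking walks positions 4-5-3-2-1, expanding outward from the peak — single-peaked.
Faction 4: ranking walks positions 3-2-1-5-4; Osei is ranked above Ahmed even though Ahmed lies between Osei and the peak Zhou on the axis — preferences dip and rise again. Not single-peaked.
Faction 1 violates single-peakedness, so the profile is not single-peaked on this axis.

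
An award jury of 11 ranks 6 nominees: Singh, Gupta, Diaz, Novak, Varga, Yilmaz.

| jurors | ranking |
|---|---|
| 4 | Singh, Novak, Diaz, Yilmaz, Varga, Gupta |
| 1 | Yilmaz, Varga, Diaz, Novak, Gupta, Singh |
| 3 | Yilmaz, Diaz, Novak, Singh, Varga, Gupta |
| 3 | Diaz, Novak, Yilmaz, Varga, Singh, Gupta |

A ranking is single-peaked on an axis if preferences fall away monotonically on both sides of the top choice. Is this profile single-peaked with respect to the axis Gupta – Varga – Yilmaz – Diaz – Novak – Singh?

yes

Axis positions: Gupta=1, Varga=2, Yilmaz=3, Diaz=4, Novak=5, Singh=6.
Group 1 (peak Singh at position 6): ranking walks positions 6-5-4-3-2-1, expanding outward from the peak — single-peaked.
Group 2 (peak Yilmaz at position 3): ranking walks positions 3-2-4-5-1-6, expanding outward from the peak — single-peaked.
Group 3 (peak Yilmaz at position 3): ranking walks positions 3-4-5-6-2-1, expanding outward from the peak — single-peaked.
Group 4 (peak Diaz at position 4): ranking walks positions 4-5-3-2-6-1, expanding outward from the peak — single-peaked.
Every ranking is single-peaked on this axis.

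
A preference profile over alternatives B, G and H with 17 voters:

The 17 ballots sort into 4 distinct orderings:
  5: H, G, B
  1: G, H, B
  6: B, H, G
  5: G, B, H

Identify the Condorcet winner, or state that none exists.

none

Head-to-head results (17 voters):
B vs G: G wins 11–6.
B vs H: B wins 11–6.
G vs H: G is ranked higher on 1+5 = 6 ballots, H on 11. H wins 11–6.
Every alternative loses at least once (B loses to G; G loses to H; H loses to B). The majority relation contains the cycle B beats H beats G beats B, so there is no Condorcet winner.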